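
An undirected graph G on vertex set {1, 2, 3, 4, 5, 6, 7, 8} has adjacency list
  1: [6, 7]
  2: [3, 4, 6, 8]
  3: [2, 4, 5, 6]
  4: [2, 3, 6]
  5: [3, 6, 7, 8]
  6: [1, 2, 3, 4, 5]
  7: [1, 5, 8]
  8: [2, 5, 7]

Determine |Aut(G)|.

1

The degree sequence is [2, 4, 4, 3, 4, 5, 3, 3]. Checking the degree-preserving permutations of the vertex set shows that none except the identity preserves every edge, so Aut(G) is trivial.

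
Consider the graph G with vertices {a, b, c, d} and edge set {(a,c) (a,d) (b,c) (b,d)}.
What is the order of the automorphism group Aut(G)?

G is 2-regular and connected on 4 vertices, i.e. the cycle C_4. The automorphisms of the 4-cycle are exactly the symmetries of a regular 4-gon: the dihedral group D_4, |D_4| = 8.

8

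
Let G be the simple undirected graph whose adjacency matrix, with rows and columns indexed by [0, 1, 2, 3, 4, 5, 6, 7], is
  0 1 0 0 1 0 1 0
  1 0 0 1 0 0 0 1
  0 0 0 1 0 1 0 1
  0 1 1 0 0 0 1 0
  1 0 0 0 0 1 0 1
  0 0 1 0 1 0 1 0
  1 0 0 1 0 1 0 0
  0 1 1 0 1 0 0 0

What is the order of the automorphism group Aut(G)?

G is 3-regular and bipartite on 2^3 = 8 vertices with girth 4; it is the hypercube graph Q_3. The symmetry group of the 3-cube is the hyperoctahedral group B_3 = Z_2 ≀ S_3, of order 2^3·3! = 48.

48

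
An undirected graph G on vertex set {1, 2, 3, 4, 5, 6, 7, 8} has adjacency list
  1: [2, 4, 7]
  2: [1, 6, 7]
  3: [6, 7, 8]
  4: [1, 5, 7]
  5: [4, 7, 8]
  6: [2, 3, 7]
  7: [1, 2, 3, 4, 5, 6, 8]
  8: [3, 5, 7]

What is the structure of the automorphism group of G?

Vertex 7 is the unique vertex of degree 7; the remaining 7 vertices each have degree 3 and induce a cycle, so G is the wheel on 8 vertices with hub 7. With the hub fixed, the remaining symmetry is that of the rim cycle C_7, giving the dihedral group D_7.

the dihedral group of order 14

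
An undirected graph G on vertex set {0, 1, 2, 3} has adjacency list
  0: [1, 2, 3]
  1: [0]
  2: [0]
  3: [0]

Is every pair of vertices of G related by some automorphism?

No

Vertex 0 is the only vertex of degree 3, so every automorphism fixes it; G is not vertex-transitive.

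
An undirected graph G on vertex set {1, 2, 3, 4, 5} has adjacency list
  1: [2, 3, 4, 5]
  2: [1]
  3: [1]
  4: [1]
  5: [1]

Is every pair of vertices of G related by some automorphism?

Vertex 1 is the only vertex of degree 4, so every automorphism fixes it; G is not vertex-transitive.

No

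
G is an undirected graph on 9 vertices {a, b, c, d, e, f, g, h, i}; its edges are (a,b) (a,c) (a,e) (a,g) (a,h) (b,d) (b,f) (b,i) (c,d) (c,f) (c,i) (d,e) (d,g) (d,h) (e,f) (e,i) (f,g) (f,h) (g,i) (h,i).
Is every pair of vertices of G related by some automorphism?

Automorphisms preserve degree, but G has vertices of degree 4 and vertices of degree 5; no automorphism maps one to the other, so G is not vertex-transitive.

No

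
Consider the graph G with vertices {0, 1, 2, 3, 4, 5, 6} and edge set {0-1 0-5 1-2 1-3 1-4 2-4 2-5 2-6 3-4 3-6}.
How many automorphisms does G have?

1

The degree sequence is [2, 4, 4, 3, 3, 2, 2]. Checking the degree-preserving permutations of the vertex set shows that none except the identity preserves every edge, so Aut(G) is trivial.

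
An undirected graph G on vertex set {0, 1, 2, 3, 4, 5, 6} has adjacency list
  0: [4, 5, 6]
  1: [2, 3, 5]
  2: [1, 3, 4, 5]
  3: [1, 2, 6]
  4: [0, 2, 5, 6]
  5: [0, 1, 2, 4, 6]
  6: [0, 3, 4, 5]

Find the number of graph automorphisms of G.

The degree sequence is [3, 3, 4, 3, 4, 5, 4]. Checking the degree-preserving permutations of the vertex set shows that none except the identity preserves every edge, so Aut(G) is trivial.

1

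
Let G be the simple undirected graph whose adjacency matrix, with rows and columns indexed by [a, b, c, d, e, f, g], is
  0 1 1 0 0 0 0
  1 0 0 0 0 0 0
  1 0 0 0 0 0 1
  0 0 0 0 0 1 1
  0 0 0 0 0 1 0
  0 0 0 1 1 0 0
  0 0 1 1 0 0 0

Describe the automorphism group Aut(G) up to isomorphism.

The degree sequence is [2, 1, 2, 2, 1, 2, 2]; the two degree-1 vertices b and e are the ends of a path, so G = P_7. The only nontrivial automorphism of a path is the end-to-end reflection, so Aut(G) ≅ Z_2.

the cyclic group of order 2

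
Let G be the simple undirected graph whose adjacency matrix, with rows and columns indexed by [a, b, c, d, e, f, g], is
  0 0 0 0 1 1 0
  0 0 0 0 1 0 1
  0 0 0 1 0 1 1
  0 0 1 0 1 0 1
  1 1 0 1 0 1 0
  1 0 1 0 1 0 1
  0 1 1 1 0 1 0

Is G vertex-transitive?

Automorphisms preserve degree, but G has vertices of degree 2 and vertices of degree 4; no automorphism maps one to the other, so G is not vertex-transitive.

No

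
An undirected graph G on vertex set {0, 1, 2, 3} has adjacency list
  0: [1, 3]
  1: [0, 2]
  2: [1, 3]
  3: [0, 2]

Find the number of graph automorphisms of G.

8

G is 2-regular and bipartite with parts {0, 2} and {1, 3} (each part is independent and every cross-pair is an edge), so G = K_{2,2}. Each part can be permuted independently (S_2 × S_2) and the two equal-size parts can also be swapped, giving (S_2 × S_2) ⋊ Z_2 of order 2·(2!)² = 8.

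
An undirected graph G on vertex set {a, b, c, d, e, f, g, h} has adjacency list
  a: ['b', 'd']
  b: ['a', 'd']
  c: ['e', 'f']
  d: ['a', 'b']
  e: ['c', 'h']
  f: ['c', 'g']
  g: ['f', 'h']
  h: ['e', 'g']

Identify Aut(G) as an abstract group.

G has two connected components, {c, e, f, g, h} and {a, b, d}; each is 2-regular, so G = C_5 ⊔ C_3. No automorphism exchanges components of different sizes, hence Aut(G) is the direct product D_5 × D_3, order 60.

D_5 × D_3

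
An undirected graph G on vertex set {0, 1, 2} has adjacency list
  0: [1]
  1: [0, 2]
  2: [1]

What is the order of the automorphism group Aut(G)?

The degree sequence is [1, 2, 1]; the two degree-1 vertices 0 and 2 are the ends of a path, so G = P_3. The only nontrivial automorphism of a path is the end-to-end reflection, so Aut(G) ≅ Z_2.

2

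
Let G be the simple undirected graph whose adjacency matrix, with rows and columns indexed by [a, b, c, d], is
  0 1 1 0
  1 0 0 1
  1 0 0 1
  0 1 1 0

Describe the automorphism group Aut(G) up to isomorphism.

the dihedral group of order 8

G is 2-regular and connected on 4 vertices, i.e. the cycle C_4. C_4 has 4 rotations and 4 reflections, so Aut(C_4) ≅ D_4 of order 8.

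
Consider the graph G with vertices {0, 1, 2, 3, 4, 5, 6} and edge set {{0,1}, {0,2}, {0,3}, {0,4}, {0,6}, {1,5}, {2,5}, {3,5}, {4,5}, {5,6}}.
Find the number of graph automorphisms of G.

The vertices split by degree into {0, 5} (degree 5) and {1, 2, 3, 4, 6} (degree 2); every edge runs between the two parts, so G is the complete bipartite graph K_{2,5}. Automorphisms preserve the bipartition setwise (since the parts differ in size) and act as S_5 × S_2 within it; |Aut| = 240.

240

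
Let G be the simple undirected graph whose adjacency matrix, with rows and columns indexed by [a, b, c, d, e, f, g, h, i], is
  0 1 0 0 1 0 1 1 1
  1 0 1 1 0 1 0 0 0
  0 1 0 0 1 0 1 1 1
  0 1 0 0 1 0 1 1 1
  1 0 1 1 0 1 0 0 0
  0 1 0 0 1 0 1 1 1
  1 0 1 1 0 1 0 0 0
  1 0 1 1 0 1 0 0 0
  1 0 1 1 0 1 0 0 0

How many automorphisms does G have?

2880

The vertices split by degree into {a, c, d, f} (degree 5) and {b, e, g, h, i} (degree 4); every edge runs between the two parts, so G is the complete bipartite graph K_{4,5}. The parts have unequal sizes, so no automorphism swaps them; each part is permuted independently, giving S_4 × S_5 of order 4!·5! = 2880.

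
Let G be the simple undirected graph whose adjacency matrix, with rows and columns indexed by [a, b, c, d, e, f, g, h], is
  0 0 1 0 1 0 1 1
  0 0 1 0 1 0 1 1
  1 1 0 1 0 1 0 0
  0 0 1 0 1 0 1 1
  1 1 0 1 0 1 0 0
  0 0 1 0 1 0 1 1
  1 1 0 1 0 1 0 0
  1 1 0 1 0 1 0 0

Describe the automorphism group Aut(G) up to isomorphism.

G is 4-regular and bipartite with parts {a, b, d, f} and {c, e, g, h} (each part is independent and every cross-pair is an edge), so G = K_{4,4}. Aut(K_{4,4}) is the wreath product S_4 ≀ Z_2: permute within each part, then optionally swap the parts; |Aut| = 2·(4!)² = 1152.

(S_4 × S_4) ⋊ Z_2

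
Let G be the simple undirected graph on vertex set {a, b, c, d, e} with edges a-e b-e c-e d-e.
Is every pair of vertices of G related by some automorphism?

No

Vertex e is the only vertex of degree 4, so every automorphism fixes it; G is not vertex-transitive.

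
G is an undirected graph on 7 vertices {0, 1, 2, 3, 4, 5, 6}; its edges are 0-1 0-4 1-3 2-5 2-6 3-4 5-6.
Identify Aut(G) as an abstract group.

D_4 × D_3

G has two connected components, {0, 1, 3, 4} and {2, 5, 6}; each is 2-regular, so G = C_4 ⊔ C_3. The components are non-isomorphic (different sizes), so Aut(G) = Aut(C_4) × Aut(C_3) = D_4 × D_3 of order 8·6 = 48.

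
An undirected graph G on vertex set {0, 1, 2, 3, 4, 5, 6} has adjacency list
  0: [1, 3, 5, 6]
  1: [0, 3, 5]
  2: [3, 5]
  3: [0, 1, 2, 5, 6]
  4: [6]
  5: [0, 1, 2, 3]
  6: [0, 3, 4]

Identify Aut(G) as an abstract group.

Degrees alone do not determine every vertex (e.g. 0 and 5 both have degree 4), but their neighbour-degree multisets differ: N(0) has degrees [3, 3, 4, 5] while N(5) has degrees [2, 3, 4, 5]. Repeating this refinement separates all vertices, so the only automorphism is the identity.

the trivial group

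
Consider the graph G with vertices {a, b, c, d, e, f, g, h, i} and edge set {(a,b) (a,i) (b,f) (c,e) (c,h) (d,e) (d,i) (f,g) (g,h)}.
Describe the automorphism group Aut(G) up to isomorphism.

the dihedral group of order 18

Every vertex has degree 2 and the graph is connected, so G is the 9-cycle C_9. The automorphisms of the 9-cycle are exactly the symmetries of a regular 9-gon: the dihedral group D_9, |D_9| = 18.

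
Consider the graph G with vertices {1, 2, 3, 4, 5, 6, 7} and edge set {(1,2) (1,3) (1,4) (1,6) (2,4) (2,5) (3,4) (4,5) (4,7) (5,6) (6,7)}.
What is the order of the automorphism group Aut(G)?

Degrees alone do not determine every vertex (e.g. 2 and 5 both have degree 3), but their neighbour-degree multisets differ: N(2) has degrees [3, 4, 5] while N(5) has degrees [3, 3, 5]. Repeating this refinement separates all vertices, so the only automorphism is the identity.

1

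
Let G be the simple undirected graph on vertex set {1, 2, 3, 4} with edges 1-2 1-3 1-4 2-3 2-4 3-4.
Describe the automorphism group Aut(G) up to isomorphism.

Every vertex has degree 3, so G is the complete graph K_4. Any permutation of the 4 vertices preserves K_4, so Aut(K_4) = S_4 of order 4! = 24.

S_4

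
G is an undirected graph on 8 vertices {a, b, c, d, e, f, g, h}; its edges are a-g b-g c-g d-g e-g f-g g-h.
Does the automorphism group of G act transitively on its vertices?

No

Vertex g is the only vertex of degree 7, so every automorphism fixes it; G is not vertex-transitive.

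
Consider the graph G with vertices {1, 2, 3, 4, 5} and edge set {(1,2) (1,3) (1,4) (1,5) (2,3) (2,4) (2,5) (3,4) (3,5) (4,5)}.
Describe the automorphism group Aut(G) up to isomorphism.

S_5

Every vertex has degree 4, so G is the complete graph K_5. Any permutation of the 5 vertices preserves K_5, so Aut(K_5) = S_5 of order 5! = 120.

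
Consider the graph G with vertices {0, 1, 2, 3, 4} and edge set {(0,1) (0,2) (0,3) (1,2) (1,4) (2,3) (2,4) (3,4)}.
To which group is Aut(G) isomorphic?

Vertex 2 is the unique vertex of degree 4; the remaining 4 vertices each have degree 3 and induce a cycle, so G is the wheel on 5 vertices with hub 2. With the hub fixed, the remaining symmetry is that of the rim cycle C_4, giving the dihedral group D_4.

D_4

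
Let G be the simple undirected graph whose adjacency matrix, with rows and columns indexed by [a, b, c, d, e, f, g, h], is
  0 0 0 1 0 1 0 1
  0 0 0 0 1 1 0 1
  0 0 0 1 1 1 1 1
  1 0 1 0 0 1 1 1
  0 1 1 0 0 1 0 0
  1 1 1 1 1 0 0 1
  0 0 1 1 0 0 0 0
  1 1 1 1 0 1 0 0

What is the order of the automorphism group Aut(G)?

1

The degree sequence is [3, 3, 5, 5, 3, 6, 2, 5]. Checking the degree-preserving permutations of the vertex set shows that none except the identity preserves every edge, so Aut(G) is trivial.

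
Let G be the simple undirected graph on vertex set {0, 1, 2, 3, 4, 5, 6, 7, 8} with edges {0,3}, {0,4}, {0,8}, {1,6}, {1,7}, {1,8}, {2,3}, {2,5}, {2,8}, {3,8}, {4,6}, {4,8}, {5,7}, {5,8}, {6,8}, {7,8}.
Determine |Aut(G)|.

16

Vertex 8 is the unique vertex of degree 8; the remaining 8 vertices each have degree 3 and induce a cycle, so G is the wheel on 9 vertices with hub 8. With the hub fixed, the remaining symmetry is that of the rim cycle C_8, giving the dihedral group D_8.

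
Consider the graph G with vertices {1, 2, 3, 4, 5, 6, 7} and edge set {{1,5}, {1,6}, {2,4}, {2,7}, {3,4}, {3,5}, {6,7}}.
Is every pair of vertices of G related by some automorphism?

Yes

G is 2-regular and connected on 7 vertices, i.e. the cycle C_7. The automorphisms of the 7-cycle are exactly the symmetries of a regular 7-gon: the dihedral group D_7, |D_7| = 14. This group acts transitively on the 7 vertices.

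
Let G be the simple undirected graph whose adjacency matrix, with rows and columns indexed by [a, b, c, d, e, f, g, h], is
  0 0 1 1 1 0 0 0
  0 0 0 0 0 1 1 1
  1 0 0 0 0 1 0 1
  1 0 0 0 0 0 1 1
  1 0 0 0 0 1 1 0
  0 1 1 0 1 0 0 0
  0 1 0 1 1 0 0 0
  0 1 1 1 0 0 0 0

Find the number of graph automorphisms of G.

48

G is 3-regular and bipartite on 2^3 = 8 vertices with girth 4; it is the hypercube graph Q_3. The symmetry group of the 3-cube is the hyperoctahedral group B_3 = Z_2 ≀ S_3, of order 2^3·3! = 48.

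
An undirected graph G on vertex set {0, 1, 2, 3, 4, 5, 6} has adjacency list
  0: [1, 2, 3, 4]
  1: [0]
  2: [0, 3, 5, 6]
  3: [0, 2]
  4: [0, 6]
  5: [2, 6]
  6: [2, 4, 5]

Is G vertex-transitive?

No

Vertex 1 is the only vertex of degree 1, so every automorphism fixes it; G is not vertex-transitive.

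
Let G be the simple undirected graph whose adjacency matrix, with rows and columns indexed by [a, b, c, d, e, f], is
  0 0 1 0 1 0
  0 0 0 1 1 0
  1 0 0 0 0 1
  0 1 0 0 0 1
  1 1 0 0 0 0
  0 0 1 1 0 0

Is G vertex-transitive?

Yes

Every vertex has degree 2 and the graph is connected, so G is the 6-cycle C_6. C_6 has 6 rotations and 6 reflections, so Aut(C_6) ≅ D_6 of order 12. Under this action every vertex can be carried to every other, so G is vertex-transitive.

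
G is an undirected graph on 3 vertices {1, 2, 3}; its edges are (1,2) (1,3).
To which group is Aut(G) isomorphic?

The degree sequence is [2, 1, 1]; the two degree-1 vertices 2 and 3 are the ends of a path, so G = P_3. A path has exactly one nontrivial symmetry — reversal — giving Aut(G) of order 2.

Z_2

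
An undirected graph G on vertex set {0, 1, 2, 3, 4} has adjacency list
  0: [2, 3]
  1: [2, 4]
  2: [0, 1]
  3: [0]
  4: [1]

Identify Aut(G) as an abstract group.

Z_2

The degree sequence is [2, 2, 2, 1, 1]; the two degree-1 vertices 3 and 4 are the ends of a path, so G = P_5. The only nontrivial automorphism of a path is the end-to-end reflection, so Aut(G) ≅ Z_2.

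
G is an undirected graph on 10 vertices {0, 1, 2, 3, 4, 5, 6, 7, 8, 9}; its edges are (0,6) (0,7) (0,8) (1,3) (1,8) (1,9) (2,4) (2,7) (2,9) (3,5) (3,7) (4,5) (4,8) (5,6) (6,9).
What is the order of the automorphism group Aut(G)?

G is 3-regular on 10 vertices with no triangles and no 4-cycles (girth 5): this is the Petersen graph. Viewing the Petersen graph as the Kneser graph K(5,2) — vertices are 2-subsets of {1,…,5}, edges join disjoint pairs — its automorphisms are exactly the permutations of the 5-element set, so Aut ≅ S_5 of order 120.

120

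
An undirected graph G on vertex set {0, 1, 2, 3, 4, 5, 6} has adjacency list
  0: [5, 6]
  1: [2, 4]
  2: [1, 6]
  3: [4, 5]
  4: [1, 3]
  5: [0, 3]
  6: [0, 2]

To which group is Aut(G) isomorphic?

D_7

G is 2-regular and connected on 7 vertices, i.e. the cycle C_7. C_7 has 7 rotations and 7 reflections, so Aut(C_7) ≅ D_7 of order 14.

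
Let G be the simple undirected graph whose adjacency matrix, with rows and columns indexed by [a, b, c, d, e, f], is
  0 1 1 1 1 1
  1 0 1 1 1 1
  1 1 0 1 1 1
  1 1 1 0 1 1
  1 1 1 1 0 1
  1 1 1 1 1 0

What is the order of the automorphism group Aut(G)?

All 6 vertices are pairwise adjacent: G = K_6. Any permutation of the 6 vertices preserves K_6, so Aut(K_6) = S_6 of order 6! = 720.

720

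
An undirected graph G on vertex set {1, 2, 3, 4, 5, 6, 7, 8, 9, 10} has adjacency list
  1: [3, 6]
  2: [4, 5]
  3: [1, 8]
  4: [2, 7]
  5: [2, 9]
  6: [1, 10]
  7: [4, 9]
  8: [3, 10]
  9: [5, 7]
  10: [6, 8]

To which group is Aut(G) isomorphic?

G has two connected components, {2, 4, 5, 7, 9} and {1, 3, 6, 8, 10}; each is 2-regular, so G = C_5 ⊔ C_5. Aut of a disjoint union of two copies of C_5 is the wreath product D_5 ≀ Z_2, of order 2·10² = 200.

(D_5 × D_5) ⋊ Z_2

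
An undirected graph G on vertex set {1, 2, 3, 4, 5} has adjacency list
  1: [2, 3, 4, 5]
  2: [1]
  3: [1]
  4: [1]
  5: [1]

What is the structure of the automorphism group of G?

the symmetric group on 4 letters

Vertex 1 has degree 4 and every other vertex has degree 1, so G is the star K_{1,4} with centre 1. The 4 leaves are pairwise interchangeable while the centre is fixed, giving Aut(G) = S_4.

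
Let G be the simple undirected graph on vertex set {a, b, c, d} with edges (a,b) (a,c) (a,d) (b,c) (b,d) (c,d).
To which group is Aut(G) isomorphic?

All 4 vertices are pairwise adjacent: G = K_4. Any permutation of the 4 vertices preserves K_4, so Aut(K_4) = S_4 of order 4! = 24.

the symmetric group on 4 letters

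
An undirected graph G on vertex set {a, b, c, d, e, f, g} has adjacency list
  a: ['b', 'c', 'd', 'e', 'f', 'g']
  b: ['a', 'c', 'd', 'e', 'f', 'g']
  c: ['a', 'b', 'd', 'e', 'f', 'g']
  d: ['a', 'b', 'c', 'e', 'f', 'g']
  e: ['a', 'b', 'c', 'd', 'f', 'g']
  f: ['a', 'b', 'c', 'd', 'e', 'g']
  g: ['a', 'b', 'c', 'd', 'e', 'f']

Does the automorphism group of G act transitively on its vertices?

All 7 vertices are pairwise adjacent: G = K_7. Any permutation of the 7 vertices preserves K_7, so Aut(K_7) = S_7 of order 7! = 5040. This group acts transitively on the 7 vertices.

Yes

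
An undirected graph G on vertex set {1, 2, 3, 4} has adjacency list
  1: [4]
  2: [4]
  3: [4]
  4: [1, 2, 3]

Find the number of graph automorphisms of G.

Vertex 4 has degree 3 and every other vertex has degree 1, so G is the star K_{1,3} with centre 4. The 3 leaves are pairwise interchangeable while the centre is fixed, giving Aut(G) = S_3.

6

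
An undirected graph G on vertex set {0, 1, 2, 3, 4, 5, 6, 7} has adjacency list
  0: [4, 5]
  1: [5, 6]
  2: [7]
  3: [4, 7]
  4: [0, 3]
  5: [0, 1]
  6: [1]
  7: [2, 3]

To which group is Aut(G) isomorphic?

C_2

The degree sequence is [2, 2, 1, 2, 2, 2, 1, 2]; the two degree-1 vertices 2 and 6 are the ends of a path, so G = P_8. A path has exactly one nontrivial symmetry — reversal — giving Aut(G) of order 2.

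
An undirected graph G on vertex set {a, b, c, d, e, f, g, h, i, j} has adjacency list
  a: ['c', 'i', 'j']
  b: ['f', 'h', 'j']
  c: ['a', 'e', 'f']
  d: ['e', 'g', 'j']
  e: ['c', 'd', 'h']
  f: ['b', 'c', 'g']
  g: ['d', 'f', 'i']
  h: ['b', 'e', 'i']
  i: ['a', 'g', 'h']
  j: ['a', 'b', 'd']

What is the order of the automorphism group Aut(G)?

120

G is 3-regular on 10 vertices with no triangles and no 4-cycles (girth 5): this is the Petersen graph. It is a classical fact that the Petersen graph has automorphism group S_5 (order 120), arising from its description as the Kneser graph K(5,2).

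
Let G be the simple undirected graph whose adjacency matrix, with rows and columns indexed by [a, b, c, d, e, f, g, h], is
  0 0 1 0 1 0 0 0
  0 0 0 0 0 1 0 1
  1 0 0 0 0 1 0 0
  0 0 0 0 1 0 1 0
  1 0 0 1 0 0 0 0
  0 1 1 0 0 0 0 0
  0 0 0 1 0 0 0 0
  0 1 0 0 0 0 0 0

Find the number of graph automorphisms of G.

The degree sequence is [2, 2, 2, 2, 2, 2, 1, 1]; the two degree-1 vertices g and h are the ends of a path, so G = P_8. A path has exactly one nontrivial symmetry — reversal — giving Aut(G) of order 2.

2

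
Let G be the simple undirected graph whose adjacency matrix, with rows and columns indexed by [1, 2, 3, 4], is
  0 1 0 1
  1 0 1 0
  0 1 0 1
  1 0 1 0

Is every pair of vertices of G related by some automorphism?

G is 2-regular and bipartite with parts {1, 3} and {2, 4} (each part is independent and every cross-pair is an edge), so G = K_{2,2}. Each part can be permuted independently (S_2 × S_2) and the two equal-size parts can also be swapped, giving (S_2 × S_2) ⋊ Z_2 of order 2·(2!)² = 8. This group acts transitively on the 4 vertices.

Yes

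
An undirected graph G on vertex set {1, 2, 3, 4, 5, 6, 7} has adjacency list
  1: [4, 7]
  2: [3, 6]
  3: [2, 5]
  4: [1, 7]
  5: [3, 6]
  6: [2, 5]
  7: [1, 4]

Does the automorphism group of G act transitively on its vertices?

G has two connected components, {2, 3, 5, 6} and {1, 4, 7}; each is 2-regular, so G = C_4 ⊔ C_3. The orbit of 1 under Aut(G) is {1, 4, 7}, which does not contain 2, so G is not vertex-transitive.

No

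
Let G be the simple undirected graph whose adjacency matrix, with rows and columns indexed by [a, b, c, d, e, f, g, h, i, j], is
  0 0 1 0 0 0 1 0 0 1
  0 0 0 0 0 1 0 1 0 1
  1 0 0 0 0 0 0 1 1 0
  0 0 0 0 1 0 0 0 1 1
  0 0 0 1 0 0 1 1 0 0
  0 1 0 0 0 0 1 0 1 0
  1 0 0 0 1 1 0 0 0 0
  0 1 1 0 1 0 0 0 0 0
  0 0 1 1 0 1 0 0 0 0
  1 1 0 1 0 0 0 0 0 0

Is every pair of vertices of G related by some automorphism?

G is 3-regular on 10 vertices with no triangles and no 4-cycles (girth 5): this is the Petersen graph. Viewing the Petersen graph as the Kneser graph K(5,2) — vertices are 2-subsets of {1,…,5}, edges join disjoint pairs — its automorphisms are exactly the permutations of the 5-element set, so Aut ≅ S_5 of order 120. This group acts transitively on the 10 vertices.

Yes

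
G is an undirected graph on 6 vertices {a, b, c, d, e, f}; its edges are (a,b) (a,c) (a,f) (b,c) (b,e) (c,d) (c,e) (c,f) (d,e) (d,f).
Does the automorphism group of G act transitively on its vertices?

Vertex c is the only vertex of degree 5, so every automorphism fixes it; G is not vertex-transitive.

No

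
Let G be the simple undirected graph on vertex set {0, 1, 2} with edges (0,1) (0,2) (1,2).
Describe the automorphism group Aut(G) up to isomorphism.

All 3 vertices are pairwise adjacent: G = K_3. Every bijection on the vertex set is an automorphism of K_3; hence Aut(K_3) ≅ S_3, order 6.

the symmetric group on 3 letters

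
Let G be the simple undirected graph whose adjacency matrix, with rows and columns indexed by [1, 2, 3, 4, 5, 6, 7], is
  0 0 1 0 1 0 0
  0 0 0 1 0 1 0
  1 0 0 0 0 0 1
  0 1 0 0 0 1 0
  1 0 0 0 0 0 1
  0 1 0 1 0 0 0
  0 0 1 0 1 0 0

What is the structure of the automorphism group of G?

D_3 × D_4

G has two connected components, {1, 3, 5, 7} and {2, 4, 6}; each is 2-regular, so G = C_4 ⊔ C_3. The components are non-isomorphic (different sizes), so Aut(G) = Aut(C_3) × Aut(C_4) = D_3 × D_4 of order 6·8 = 48.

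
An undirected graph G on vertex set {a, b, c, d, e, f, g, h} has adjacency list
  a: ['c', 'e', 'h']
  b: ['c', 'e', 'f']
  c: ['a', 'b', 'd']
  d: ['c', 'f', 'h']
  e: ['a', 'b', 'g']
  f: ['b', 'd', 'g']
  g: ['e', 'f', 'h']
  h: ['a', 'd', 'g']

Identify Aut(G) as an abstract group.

G is 3-regular and bipartite on 2^3 = 8 vertices with girth 4; it is the hypercube graph Q_3. The symmetry group of the 3-cube is the hyperoctahedral group B_3 = Z_2 ≀ S_3, of order 2^3·3! = 48.

the hyperoctahedral group B_3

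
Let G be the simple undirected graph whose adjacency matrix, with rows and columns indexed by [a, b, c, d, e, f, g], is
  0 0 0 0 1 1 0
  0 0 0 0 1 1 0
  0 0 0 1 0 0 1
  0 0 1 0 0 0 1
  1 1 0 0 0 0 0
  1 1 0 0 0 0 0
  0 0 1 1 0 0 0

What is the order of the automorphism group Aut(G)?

48

G has two connected components, {a, b, e, f} and {c, d, g}; each is 2-regular, so G = C_4 ⊔ C_3. The components are non-isomorphic (different sizes), so Aut(G) = Aut(C_3) × Aut(C_4) = D_3 × D_4 of order 6·8 = 48.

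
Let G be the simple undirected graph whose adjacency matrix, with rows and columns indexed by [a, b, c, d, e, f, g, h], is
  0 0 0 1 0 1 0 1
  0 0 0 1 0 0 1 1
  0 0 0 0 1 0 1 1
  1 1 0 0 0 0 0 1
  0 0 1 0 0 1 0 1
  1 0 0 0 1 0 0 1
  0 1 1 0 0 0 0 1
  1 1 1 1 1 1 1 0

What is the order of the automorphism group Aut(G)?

Vertex h is the unique vertex of degree 7; the remaining 7 vertices each have degree 3 and induce a cycle, so G is the wheel on 8 vertices with hub h. With the hub fixed, the remaining symmetry is that of the rim cycle C_7, giving the dihedral group D_7.

14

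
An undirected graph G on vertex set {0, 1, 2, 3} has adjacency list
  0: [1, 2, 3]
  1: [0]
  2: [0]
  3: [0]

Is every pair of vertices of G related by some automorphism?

No

Vertex 0 is the only vertex of degree 3, so every automorphism fixes it; G is not vertex-transitive.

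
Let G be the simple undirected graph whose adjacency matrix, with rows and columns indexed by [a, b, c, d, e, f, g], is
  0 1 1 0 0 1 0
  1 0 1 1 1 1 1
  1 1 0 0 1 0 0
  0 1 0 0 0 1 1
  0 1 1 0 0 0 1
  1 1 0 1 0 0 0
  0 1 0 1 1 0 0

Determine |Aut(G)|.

Vertex b is the unique vertex of degree 6; the remaining 6 vertices each have degree 3 and induce a cycle, so G is the wheel on 7 vertices with hub b. With the hub fixed, the remaining symmetry is that of the rim cycle C_6, giving the dihedral group D_6.

12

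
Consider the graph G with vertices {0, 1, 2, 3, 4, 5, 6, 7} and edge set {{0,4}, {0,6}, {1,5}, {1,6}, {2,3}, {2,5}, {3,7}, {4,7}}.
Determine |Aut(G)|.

G is 2-regular and connected on 8 vertices, i.e. the cycle C_8. The automorphisms of the 8-cycle are exactly the symmetries of a regular 8-gon: the dihedral group D_8, |D_8| = 16.

16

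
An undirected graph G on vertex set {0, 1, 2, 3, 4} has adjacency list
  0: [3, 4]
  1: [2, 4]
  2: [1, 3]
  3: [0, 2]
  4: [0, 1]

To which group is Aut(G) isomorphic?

D_5

G is 2-regular and connected on 5 vertices, i.e. the cycle C_5. C_5 has 5 rotations and 5 reflections, so Aut(C_5) ≅ D_5 of order 10.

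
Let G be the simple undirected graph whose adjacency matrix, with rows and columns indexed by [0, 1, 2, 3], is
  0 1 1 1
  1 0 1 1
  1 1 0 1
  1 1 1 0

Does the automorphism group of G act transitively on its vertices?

Yes

All 4 vertices are pairwise adjacent: G = K_4. Every bijection on the vertex set is an automorphism of K_4; hence Aut(K_4) ≅ S_4, order 24. This group acts transitively on the 4 vertices.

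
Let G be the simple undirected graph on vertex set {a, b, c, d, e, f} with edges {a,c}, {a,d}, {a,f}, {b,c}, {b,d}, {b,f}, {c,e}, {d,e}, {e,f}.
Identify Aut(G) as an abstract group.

G is 3-regular and bipartite with parts {c, d, f} and {a, b, e} (each part is independent and every cross-pair is an edge), so G = K_{3,3}. Each part can be permuted independently (S_3 × S_3) and the two equal-size parts can also be swapped, giving (S_3 × S_3) ⋊ Z_2 of order 2·(3!)² = 72.

S_3 ≀ Z_2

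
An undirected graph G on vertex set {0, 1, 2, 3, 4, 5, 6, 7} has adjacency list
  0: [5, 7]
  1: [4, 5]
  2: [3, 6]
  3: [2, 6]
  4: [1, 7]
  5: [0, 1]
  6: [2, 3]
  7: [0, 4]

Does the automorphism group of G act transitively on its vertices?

No

G has two connected components, {0, 1, 4, 5, 7} and {2, 3, 6}; each is 2-regular, so G = C_5 ⊔ C_3. The orbit of 0 under Aut(G) is {0, 1, 4, 5, 7}, which does not contain 2, so G is not vertex-transitive.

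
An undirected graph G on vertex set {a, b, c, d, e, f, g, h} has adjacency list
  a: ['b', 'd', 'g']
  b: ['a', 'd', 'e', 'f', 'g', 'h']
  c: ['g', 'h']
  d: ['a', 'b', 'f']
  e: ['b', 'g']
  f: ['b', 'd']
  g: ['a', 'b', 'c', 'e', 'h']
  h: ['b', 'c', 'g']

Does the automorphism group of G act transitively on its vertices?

Vertex b is the only vertex of degree 6, so every automorphism fixes it; G is not vertex-transitive.

No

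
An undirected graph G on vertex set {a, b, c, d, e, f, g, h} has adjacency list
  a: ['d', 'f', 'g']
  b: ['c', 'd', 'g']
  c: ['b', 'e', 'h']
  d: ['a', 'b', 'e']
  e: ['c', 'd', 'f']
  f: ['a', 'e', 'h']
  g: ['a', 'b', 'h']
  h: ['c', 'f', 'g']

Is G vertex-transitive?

G is 3-regular and bipartite on 2^3 = 8 vertices with girth 4; it is the hypercube graph Q_3. Aut(Q_3) consists of the signed permutations of the 3 coordinate axes: 3! permutations times 2^3 sign flips, so |Aut| = 2^3·3! = 48. This group acts transitively on the 8 vertices.

Yes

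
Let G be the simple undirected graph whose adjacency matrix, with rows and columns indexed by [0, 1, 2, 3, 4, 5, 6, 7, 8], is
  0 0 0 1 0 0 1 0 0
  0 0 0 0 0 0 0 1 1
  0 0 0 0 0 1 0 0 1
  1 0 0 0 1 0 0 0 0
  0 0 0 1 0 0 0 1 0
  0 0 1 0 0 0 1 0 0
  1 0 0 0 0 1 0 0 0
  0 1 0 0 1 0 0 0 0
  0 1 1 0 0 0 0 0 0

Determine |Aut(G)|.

G is 2-regular and connected on 9 vertices, i.e. the cycle C_9. The automorphisms of the 9-cycle are exactly the symmetries of a regular 9-gon: the dihedral group D_9, |D_9| = 18.

18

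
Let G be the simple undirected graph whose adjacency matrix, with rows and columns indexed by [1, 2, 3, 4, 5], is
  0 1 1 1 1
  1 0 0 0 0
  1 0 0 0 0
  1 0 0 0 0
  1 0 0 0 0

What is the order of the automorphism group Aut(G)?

24

Vertex 1 has degree 4 and every other vertex has degree 1, so G is the star K_{1,4} with centre 1. Any automorphism fixes the centre and permutes the 4 leaves freely, so Aut(G) ≅ S_4 of order 4! = 24.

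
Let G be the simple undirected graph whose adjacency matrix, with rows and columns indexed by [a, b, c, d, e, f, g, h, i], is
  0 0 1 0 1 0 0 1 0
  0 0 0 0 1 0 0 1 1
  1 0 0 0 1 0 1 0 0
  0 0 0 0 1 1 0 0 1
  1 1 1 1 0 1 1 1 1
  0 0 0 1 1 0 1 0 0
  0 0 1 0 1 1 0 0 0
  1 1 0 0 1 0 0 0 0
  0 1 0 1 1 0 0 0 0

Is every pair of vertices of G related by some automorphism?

Vertex e is the only vertex of degree 8, so every automorphism fixes it; G is not vertex-transitive.

No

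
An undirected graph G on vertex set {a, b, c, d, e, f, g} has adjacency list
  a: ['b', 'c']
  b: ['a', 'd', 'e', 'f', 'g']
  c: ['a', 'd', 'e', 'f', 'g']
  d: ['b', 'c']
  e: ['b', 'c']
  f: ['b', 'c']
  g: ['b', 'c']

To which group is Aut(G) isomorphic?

S_2 × S_5

The vertices split by degree into {b, c} (degree 5) and {a, d, e, f, g} (degree 2); every edge runs between the two parts, so G is the complete bipartite graph K_{2,5}. The parts have unequal sizes, so no automorphism swaps them; each part is permuted independently, giving S_2 × S_5 of order 2!·5! = 240.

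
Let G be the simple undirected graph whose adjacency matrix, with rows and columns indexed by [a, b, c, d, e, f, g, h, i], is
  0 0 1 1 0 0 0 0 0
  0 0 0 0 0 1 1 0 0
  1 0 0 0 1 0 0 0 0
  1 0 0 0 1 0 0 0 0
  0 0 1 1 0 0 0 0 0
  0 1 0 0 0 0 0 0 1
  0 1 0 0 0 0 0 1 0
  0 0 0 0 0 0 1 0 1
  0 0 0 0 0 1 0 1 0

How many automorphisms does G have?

G has two connected components, {b, f, g, h, i} and {a, c, d, e}; each is 2-regular, so G = C_5 ⊔ C_4. No automorphism exchanges components of different sizes, hence Aut(G) is the direct product D_4 × D_5, order 80.

80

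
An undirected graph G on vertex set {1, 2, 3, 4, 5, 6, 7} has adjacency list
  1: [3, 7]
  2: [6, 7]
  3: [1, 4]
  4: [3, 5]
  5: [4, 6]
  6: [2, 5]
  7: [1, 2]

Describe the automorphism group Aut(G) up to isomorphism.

D_7

G is 2-regular and connected on 7 vertices, i.e. the cycle C_7. C_7 has 7 rotations and 7 reflections, so Aut(C_7) ≅ D_7 of order 14.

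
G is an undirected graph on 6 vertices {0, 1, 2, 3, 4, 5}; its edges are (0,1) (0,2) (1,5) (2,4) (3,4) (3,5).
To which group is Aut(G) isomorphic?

the dihedral group of order 12

Every vertex has degree 2 and the graph is connected, so G is the 6-cycle C_6. The automorphisms of the 6-cycle are exactly the symmetries of a regular 6-gon: the dihedral group D_6, |D_6| = 12.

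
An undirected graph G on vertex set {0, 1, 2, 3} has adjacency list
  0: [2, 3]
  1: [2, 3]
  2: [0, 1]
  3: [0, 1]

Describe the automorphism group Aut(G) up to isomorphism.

G is 2-regular and bipartite on 2^2 = 4 vertices with girth 4; it is the hypercube graph Q_2. The symmetry group of the 2-cube is the hyperoctahedral group B_2 = Z_2 ≀ S_2, of order 2^2·2! = 8.

the dihedral group of order 8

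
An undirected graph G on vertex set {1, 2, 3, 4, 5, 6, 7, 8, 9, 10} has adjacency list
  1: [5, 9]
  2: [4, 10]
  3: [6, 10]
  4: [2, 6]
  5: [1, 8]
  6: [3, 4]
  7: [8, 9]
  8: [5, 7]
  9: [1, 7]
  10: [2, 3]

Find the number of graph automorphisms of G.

G has two connected components, {1, 5, 7, 8, 9} and {2, 3, 4, 6, 10}; each is 2-regular, so G = C_5 ⊔ C_5. Aut of a disjoint union of two copies of C_5 is the wreath product D_5 ≀ Z_2, of order 2·10² = 200.

200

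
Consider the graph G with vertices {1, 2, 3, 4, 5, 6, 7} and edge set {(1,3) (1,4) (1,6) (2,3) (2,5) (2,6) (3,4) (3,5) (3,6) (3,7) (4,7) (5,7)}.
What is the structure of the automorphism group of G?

Vertex 3 is the unique vertex of degree 6; the remaining 6 vertices each have degree 3 and induce a cycle, so G is the wheel on 7 vertices with hub 3. Every automorphism fixes the hub and acts on the rim 6-cycle, so Aut(G) ≅ Aut(C_6) = D_6 of order 12.

D_6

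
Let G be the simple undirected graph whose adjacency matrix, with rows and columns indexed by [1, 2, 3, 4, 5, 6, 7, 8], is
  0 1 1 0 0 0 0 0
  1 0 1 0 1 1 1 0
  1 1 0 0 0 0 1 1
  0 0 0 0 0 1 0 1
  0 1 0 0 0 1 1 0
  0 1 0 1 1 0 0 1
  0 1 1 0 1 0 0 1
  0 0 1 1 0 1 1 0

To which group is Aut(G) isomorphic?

Degrees alone do not determine every vertex (e.g. 1 and 4 both have degree 2), but their neighbour-degree multisets differ: N(1) has degrees [4, 5] while N(4) has degrees [4, 4]. Repeating this refinement separates all vertices, so the only automorphism is the identity.

{e}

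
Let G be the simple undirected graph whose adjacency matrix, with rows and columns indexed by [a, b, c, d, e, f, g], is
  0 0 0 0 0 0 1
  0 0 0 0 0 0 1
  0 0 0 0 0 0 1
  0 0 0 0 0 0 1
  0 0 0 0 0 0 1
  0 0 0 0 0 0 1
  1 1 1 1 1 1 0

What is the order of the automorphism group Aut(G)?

720

Vertex g has degree 6 and every other vertex has degree 1, so G is the star K_{1,6} with centre g. Any automorphism fixes the centre and permutes the 6 leaves freely, so Aut(G) ≅ S_6 of order 6! = 720.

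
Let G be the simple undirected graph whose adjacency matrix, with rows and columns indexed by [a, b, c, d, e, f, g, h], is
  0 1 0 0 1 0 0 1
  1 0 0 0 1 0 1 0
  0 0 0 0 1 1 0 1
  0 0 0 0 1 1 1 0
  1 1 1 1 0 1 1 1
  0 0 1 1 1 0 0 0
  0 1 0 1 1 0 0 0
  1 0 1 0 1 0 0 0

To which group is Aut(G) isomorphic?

Vertex e is the unique vertex of degree 7; the remaining 7 vertices each have degree 3 and induce a cycle, so G is the wheel on 8 vertices with hub e. With the hub fixed, the remaining symmetry is that of the rim cycle C_7, giving the dihedral group D_7.

D_7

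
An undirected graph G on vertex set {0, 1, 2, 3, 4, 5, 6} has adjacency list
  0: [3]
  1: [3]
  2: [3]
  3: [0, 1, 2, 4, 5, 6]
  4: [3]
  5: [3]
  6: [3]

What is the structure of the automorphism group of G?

Vertex 3 has degree 6 and every other vertex has degree 1, so G is the star K_{1,6} with centre 3. Any automorphism fixes the centre and permutes the 6 leaves freely, so Aut(G) ≅ S_6 of order 6! = 720.

the symmetric group on 6 letters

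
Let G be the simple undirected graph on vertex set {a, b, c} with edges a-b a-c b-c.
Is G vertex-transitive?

Yes

All 3 vertices are pairwise adjacent: G = K_3. Every bijection on the vertex set is an automorphism of K_3; hence Aut(K_3) ≅ S_3, order 6. Under this action every vertex can be carried to every other, so G is vertex-transitive.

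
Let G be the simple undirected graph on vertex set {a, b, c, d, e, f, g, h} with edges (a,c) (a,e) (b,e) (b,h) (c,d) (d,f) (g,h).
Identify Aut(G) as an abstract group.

Z_2

The degree sequence is [2, 2, 2, 2, 2, 1, 1, 2]; the two degree-1 vertices f and g are the ends of a path, so G = P_8. The only nontrivial automorphism of a path is the end-to-end reflection, so Aut(G) ≅ Z_2.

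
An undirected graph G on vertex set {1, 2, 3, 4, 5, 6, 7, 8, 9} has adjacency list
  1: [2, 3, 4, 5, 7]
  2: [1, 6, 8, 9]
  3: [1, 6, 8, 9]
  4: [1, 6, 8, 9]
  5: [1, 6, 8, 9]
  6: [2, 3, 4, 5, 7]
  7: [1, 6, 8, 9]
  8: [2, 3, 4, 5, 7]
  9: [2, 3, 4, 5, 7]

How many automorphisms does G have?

2880

The vertices split by degree into {1, 6, 8, 9} (degree 5) and {2, 3, 4, 5, 7} (degree 4); every edge runs between the two parts, so G is the complete bipartite graph K_{4,5}. The parts have unequal sizes, so no automorphism swaps them; each part is permuted independently, giving S_5 × S_4 of order 5!·4! = 2880.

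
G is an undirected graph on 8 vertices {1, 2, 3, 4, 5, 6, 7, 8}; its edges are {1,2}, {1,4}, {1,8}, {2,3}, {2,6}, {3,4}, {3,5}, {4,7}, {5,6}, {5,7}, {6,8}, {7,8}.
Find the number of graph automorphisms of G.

G is 3-regular and bipartite on 2^3 = 8 vertices with girth 4; it is the hypercube graph Q_3. The symmetry group of the 3-cube is the hyperoctahedral group B_3 = Z_2 ≀ S_3, of order 2^3·3! = 48.

48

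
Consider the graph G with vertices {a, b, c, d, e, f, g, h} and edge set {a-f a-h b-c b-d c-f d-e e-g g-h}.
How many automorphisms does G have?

Every vertex has degree 2 and the graph is connected, so G is the 8-cycle C_8. The automorphisms of the 8-cycle are exactly the symmetries of a regular 8-gon: the dihedral group D_8, |D_8| = 16.

16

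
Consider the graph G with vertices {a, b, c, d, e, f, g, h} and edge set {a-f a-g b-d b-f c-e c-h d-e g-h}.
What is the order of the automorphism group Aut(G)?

G is 2-regular and connected on 8 vertices, i.e. the cycle C_8. The automorphisms of the 8-cycle are exactly the symmetries of a regular 8-gon: the dihedral group D_8, |D_8| = 16.

16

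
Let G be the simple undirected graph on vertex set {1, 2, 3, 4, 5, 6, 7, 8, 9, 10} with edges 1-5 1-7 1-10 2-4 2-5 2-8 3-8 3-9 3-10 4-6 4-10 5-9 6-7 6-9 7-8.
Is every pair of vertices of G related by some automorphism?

Yes

G is 3-regular on 10 vertices with no triangles and no 4-cycles (girth 5): this is the Petersen graph. Viewing the Petersen graph as the Kneser graph K(5,2) — vertices are 2-subsets of {1,…,5}, edges join disjoint pairs — its automorphisms are exactly the permutations of the 5-element set, so Aut ≅ S_5 of order 120. Under this action every vertex can be carried to every other, so G is vertex-transitive.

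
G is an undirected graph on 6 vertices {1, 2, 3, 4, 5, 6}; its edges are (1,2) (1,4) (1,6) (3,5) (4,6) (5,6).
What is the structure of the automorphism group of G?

1

Degrees alone do not determine every vertex (e.g. 1 and 6 both have degree 3), but their neighbour-degree multisets differ: N(1) has degrees [1, 2, 3] while N(6) has degrees [2, 2, 3]. Repeating this refinement separates all vertices, so the only automorphism is the identity.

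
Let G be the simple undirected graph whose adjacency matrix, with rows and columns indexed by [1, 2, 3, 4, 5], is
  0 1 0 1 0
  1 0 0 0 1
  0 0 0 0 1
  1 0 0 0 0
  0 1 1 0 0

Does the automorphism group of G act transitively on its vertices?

Automorphisms preserve degree, but G has vertices of degree 1 and vertices of degree 2; no automorphism maps one to the other, so G is not vertex-transitive.

No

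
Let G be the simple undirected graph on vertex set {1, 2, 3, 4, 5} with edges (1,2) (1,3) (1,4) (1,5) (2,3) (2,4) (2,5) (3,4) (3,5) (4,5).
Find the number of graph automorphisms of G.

All 5 vertices are pairwise adjacent: G = K_5. Every bijection on the vertex set is an automorphism of K_5; hence Aut(K_5) ≅ S_5, order 120.

120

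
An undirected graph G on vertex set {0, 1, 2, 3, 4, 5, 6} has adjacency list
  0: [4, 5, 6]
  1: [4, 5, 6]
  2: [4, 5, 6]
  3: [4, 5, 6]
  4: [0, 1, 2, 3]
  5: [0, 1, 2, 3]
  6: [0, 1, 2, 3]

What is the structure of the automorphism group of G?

The vertices split by degree into {4, 5, 6} (degree 4) and {0, 1, 2, 3} (degree 3); every edge runs between the two parts, so G is the complete bipartite graph K_{3,4}. Automorphisms preserve the bipartition setwise (since the parts differ in size) and act as S_3 × S_4 within it; |Aut| = 144.

S_3 × S_4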